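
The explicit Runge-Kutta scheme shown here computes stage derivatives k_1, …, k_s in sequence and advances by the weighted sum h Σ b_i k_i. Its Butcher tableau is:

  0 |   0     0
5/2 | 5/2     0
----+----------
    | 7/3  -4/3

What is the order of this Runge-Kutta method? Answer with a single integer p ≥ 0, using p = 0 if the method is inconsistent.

b = (7/3, -4/3)
c = (0, 5/2)
Σ b_i: 7/3·1 + (-4/3)·1 = 1 ✓
b·c: (-4/3)·5/2 = -10/3 ≠ 1/2 ⇒ order 1.

1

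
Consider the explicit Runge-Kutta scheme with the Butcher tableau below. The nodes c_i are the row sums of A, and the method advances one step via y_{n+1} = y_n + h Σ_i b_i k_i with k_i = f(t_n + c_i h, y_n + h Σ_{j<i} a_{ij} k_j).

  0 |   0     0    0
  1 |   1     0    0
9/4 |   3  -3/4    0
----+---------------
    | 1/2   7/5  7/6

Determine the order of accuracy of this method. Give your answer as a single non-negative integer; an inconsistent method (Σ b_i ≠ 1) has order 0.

0

b = (1/2, 7/5, 7/6)
c = (0, 1, 9/4)
Ac = (0, 0, -3/4)
Σ b_i: 1/2·1 + 7/5·1 + 7/6·1 = 46/15 ≠ 1 ⇒ order 0.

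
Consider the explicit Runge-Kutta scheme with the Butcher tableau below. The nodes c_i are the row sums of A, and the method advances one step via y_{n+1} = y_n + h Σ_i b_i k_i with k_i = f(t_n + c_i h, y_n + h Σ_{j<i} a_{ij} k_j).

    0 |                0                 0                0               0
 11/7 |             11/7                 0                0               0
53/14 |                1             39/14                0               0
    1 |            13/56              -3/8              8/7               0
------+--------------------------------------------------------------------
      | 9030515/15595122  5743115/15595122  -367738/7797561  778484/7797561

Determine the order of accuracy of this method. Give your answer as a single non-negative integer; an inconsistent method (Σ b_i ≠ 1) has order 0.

b = (9030515/15595122, 5743115/15595122, -367738/7797561, 778484/7797561)
c = (0, 11/7, 53/14, 1)
Ac = (0, 0, 429/98, 1465/392)
Σ b_i: 9030515/15595122·1 + 5743115/15595122·1 + (-367738/7797561)·1 + 778484/7797561·1 = 1 ✓
b·c: 5743115/15595122·11/7 + (-367738/7797561)·53/14 + 778484/7797561·1 = 1/2 ✓
b·c²: 5743115/15595122·121/49 + (-367738/7797561)·2809/196 + 778484/7797561·1 = 1/3 ✓
b·Ac: (-367738/7797561)·429/98 + 778484/7797561·1465/392 = 1/6 ✓
b·c³: 5743115/15595122·1331/343 + (-367738/7797561)·148877/2744 + 778484/7797561·1 = -524648235/509440652 ≠ 1/4 ⇒ order 3.
b·(c∘Ac): (-367738/7797561)·22737/1372 + 778484/7797561·1465/392 = -156056507/382080489 ≠ 1/8
b·Ac²: (-367738/7797561)·4719/686 + 778484/7797561·42403/2744 = 931022663/764160978 ≠ 1/12
b·A²c: 778484/7797561·1716/343 = 63613264/127360163 ≠ 1/24

3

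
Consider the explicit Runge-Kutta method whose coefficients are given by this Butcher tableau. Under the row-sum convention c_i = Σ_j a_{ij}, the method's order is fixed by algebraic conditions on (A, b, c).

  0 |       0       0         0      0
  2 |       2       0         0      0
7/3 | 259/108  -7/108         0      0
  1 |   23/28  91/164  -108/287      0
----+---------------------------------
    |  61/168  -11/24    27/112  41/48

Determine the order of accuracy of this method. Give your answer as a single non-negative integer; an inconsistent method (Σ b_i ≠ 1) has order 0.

b = (61/168, -11/24, 27/112, 41/48)
c = (0, 2, 7/3, 1)
Ac = (0, 0, -7/54, 19/82)
Σ b_i: 61/168·1 + (-11/24)·1 + 27/112·1 + 41/48·1 = 1 ✓
b·c: (-11/24)·2 + 27/112·7/3 + 41/48·1 = 1/2 ✓
b·c²: (-11/24)·4 + 27/112·49/9 + 41/48·1 = 1/3 ✓
b·Ac: 27/112·(-7/54) + 41/48·19/82 = 1/6 ✓
b·c³: (-11/24)·8 + 27/112·343/27 + 41/48·1 = 1/4 ✓
b·(c∘Ac): 27/112·(-49/162) + 41/48·19/82 = 1/8 ✓
b·Ac²: 27/112·(-7/27) + 41/48·7/41 = 1/12 ✓
b·A²c: 41/48·2/41 = 1/24 ✓; 4 stages ⇒ order 4.

4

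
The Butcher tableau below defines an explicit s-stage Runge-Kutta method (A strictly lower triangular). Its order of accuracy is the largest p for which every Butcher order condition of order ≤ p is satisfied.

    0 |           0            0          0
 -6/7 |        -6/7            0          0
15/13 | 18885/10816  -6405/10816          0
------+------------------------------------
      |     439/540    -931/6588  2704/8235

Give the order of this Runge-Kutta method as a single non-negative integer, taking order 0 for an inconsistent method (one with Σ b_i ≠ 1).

3

b = (439/540, -931/6588, 2704/8235)
c = (0, -6/7, 15/13)
Ac = (0, 0, 2745/5408)
Σ b_i: 439/540·1 + (-931/6588)·1 + 2704/8235·1 = 1 ✓
b·c: (-931/6588)·(-6/7) + 2704/8235·15/13 = 1/2 ✓
b·c²: (-931/6588)·36/49 + 2704/8235·225/169 = 1/3 ✓
b·Ac: 2704/8235·2745/5408 = 1/6 ✓; 3 stages ⇒ order 3.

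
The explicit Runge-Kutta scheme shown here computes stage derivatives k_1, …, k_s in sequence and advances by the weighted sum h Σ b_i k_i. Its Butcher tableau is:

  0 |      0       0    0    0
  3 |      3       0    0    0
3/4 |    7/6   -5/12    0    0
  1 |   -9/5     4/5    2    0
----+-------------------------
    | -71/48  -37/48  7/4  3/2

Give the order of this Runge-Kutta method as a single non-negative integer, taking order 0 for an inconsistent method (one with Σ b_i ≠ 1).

b = (-71/48, -37/48, 7/4, 3/2)
c = (0, 3, 3/4, 1)
Ac = (0, 0, -5/4, 39/10)
Σ b_i: (-71/48)·1 + (-37/48)·1 + 7/4·1 + 3/2·1 = 1 ✓
b·c: (-37/48)·3 + 7/4·3/4 + 3/2·1 = 1/2 ✓
b·c²: (-37/48)·9 + 7/4·9/16 + 3/2·1 = -285/64 ≠ 1/3 ⇒ order 2.
b·Ac: 7/4·(-5/4) + 3/2·39/10 = 293/80 ≠ 1/6

2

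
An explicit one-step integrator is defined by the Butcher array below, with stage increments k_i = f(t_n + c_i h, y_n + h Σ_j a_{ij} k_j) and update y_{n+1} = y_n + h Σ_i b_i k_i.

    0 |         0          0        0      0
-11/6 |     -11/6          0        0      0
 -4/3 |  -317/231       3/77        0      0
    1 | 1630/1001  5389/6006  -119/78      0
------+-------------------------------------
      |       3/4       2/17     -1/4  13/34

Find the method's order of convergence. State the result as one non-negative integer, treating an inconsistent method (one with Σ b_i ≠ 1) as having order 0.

4

b = (3/4, 2/17, -1/4, 13/34)
c = (0, -11/6, -4/3, 1)
Ac = (0, 0, -1/14, 425/1092)
Σ b_i: 3/4·1 + 2/17·1 + (-1/4)·1 + 13/34·1 = 1 ✓
b·c: 2/17·(-11/6) + (-1/4)·(-4/3) + 13/34·1 = 1/2 ✓
b·c²: 2/17·121/36 + (-1/4)·16/9 + 13/34·1 = 1/3 ✓
b·Ac: (-1/4)·(-1/14) + 13/34·425/1092 = 1/6 ✓
b·c³: 2/17·(-1331/216) + (-1/4)·(-64/27) + 13/34·1 = 1/4 ✓
b·(c∘Ac): (-1/4)·2/21 + 13/34·425/1092 = 1/8 ✓
b·Ac²: (-1/4)·11/84 + 13/34·17/56 = 1/12 ✓
b·A²c: 13/34·17/156 = 1/24 ✓; 4 stages ⇒ order 4.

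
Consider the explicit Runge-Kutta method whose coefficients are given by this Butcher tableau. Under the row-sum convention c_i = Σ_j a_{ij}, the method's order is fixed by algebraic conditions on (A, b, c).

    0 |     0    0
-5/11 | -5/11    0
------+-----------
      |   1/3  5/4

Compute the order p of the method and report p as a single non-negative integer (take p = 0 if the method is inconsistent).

b = (1/3, 5/4)
c = (0, -5/11)
Σ b_i: 1/3·1 + 5/4·1 = 19/12 ≠ 1 ⇒ order 0.

0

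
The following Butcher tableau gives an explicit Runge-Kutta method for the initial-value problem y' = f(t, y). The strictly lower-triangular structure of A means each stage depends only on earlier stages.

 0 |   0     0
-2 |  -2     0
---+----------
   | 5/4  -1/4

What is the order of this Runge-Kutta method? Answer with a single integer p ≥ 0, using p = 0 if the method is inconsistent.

2

b = (5/4, -1/4)
c = (0, -2)
Σ b_i: 5/4·1 + (-1/4)·1 = 1 ✓
b·c: (-1/4)·(-2) = 1/2 ✓; 2 stages ⇒ order 2.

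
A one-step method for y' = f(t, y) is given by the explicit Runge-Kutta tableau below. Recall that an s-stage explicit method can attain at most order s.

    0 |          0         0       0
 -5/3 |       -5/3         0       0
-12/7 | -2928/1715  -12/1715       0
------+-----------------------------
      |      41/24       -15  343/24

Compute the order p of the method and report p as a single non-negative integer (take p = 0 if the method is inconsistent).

3

b = (41/24, -15, 343/24)
c = (0, -5/3, -12/7)
Ac = (0, 0, 4/343)
Σ b_i: 41/24·1 + (-15)·1 + 343/24·1 = 1 ✓
b·c: (-15)·(-5/3) + 343/24·(-12/7) = 1/2 ✓
b·c²: (-15)·25/9 + 343/24·144/49 = 1/3 ✓
b·Ac: 343/24·4/343 = 1/6 ✓; 3 stages ⇒ order 3.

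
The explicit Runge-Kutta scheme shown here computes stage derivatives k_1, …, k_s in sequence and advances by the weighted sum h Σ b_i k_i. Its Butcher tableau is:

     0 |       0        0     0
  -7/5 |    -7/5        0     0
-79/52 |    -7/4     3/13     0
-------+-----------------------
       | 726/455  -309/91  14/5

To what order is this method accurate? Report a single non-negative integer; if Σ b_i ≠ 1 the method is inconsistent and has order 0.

b = (726/455, -309/91, 14/5)
c = (0, -7/5, -79/52)
Ac = (0, 0, -21/65)
Σ b_i: 726/455·1 + (-309/91)·1 + 14/5·1 = 1 ✓
b·c: (-309/91)·(-7/5) + 14/5·(-79/52) = 1/2 ✓
b·c²: (-309/91)·49/25 + 14/5·6241/2704 = -6517/33800 ≠ 1/3 ⇒ order 2.
b·Ac: 14/5·(-21/65) = -294/325 ≠ 1/6

2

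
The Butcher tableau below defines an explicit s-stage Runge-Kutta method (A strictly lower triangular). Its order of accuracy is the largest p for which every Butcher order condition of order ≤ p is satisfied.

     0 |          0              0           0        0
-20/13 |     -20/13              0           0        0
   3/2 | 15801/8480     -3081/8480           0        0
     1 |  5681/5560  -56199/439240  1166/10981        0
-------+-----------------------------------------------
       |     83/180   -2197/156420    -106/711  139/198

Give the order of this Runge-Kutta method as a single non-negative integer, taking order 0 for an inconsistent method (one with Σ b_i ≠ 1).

4

b = (83/180, -2197/156420, -106/711, 139/198)
c = (0, -20/13, 3/2, 1)
Ac = (0, 0, 237/424, 99/278)
Σ b_i: 83/180·1 + (-2197/156420)·1 + (-106/711)·1 + 139/198·1 = 1 ✓
b·c: (-2197/156420)·(-20/13) + (-106/711)·3/2 + 139/198·1 = 1/2 ✓
b·c²: (-2197/156420)·400/169 + (-106/711)·9/4 + 139/198·1 = 1/3 ✓
b·Ac: (-106/711)·237/424 + 139/198·99/278 = 1/6 ✓
b·c³: (-2197/156420)·(-8000/2197) + (-106/711)·27/8 + 139/198·1 = 1/4 ✓
b·(c∘Ac): (-106/711)·711/848 + 139/198·99/278 = 1/8 ✓
b·Ac²: (-106/711)·(-1185/1378) + 139/198·(-231/3614) = 1/12 ✓
b·A²c: 139/198·33/556 = 1/24 ✓; 4 stages ⇒ order 4.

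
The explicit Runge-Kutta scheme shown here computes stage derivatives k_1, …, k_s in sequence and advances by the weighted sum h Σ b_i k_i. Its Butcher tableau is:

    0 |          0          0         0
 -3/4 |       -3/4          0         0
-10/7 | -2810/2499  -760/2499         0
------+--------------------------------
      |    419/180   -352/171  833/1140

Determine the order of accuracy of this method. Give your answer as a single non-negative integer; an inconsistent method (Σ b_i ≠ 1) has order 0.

b = (419/180, -352/171, 833/1140)
c = (0, -3/4, -10/7)
Ac = (0, 0, 190/833)
Σ b_i: 419/180·1 + (-352/171)·1 + 833/1140·1 = 1 ✓
b·c: (-352/171)·(-3/4) + 833/1140·(-10/7) = 1/2 ✓
b·c²: (-352/171)·9/16 + 833/1140·100/49 = 1/3 ✓
b·Ac: 833/1140·190/833 = 1/6 ✓; 3 stages ⇒ order 3.

3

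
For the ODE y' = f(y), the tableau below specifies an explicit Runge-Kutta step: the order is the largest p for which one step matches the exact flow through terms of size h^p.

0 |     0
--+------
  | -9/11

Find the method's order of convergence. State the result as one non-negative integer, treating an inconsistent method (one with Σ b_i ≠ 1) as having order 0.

b = (-9/11)
c = (0)
Σ b_i: (-9/11)·1 = -9/11 ≠ 1 ⇒ order 0.

0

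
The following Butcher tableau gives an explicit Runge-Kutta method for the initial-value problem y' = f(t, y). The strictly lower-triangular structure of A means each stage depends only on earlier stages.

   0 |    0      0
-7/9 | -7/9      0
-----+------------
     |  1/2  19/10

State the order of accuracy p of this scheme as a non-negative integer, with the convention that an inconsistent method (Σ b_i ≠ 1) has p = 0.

0

b = (1/2, 19/10)
c = (0, -7/9)
Σ b_i: 1/2·1 + 19/10·1 = 12/5 ≠ 1 ⇒ order 0.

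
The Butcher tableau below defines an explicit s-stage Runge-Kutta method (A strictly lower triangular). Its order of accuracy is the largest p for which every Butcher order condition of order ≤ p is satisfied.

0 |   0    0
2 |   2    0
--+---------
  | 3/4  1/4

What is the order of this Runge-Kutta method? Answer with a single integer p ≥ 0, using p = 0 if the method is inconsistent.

b = (3/4, 1/4)
c = (0, 2)
Σ b_i: 3/4·1 + 1/4·1 = 1 ✓
b·c: 1/4·2 = 1/2 ✓; 2 stages ⇒ order 2.

2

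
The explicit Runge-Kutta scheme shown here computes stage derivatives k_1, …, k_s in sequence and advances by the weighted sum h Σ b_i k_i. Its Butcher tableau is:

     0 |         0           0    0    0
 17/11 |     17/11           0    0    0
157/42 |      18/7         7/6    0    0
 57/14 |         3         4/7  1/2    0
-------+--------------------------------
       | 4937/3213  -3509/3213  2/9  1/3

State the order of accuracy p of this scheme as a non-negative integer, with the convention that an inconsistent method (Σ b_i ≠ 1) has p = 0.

b = (4937/3213, -3509/3213, 2/9, 1/3)
c = (0, 17/11, 157/42, 57/14)
Ac = (0, 0, 119/66, 2543/924)
Σ b_i: 4937/3213·1 + (-3509/3213)·1 + 2/9·1 + 1/3·1 = 1 ✓
b·c: (-3509/3213)·17/11 + 2/9·157/42 + 1/3·57/14 = 1/2 ✓
b·c²: (-3509/3213)·289/121 + 2/9·24649/1764 + 1/3·3249/196 = 95609/15876 ≠ 1/3 ⇒ order 2.
b·Ac: 2/9·119/66 + 1/3·2543/924 = 10961/8316 ≠ 1/6

2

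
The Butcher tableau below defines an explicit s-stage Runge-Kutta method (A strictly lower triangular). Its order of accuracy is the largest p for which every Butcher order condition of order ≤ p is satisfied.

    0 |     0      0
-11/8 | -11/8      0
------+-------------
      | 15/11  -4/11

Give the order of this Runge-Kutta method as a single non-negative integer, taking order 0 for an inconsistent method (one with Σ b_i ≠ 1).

b = (15/11, -4/11)
c = (0, -11/8)
Σ b_i: 15/11·1 + (-4/11)·1 = 1 ✓
b·c: (-4/11)·(-11/8) = 1/2 ✓; 2 stages ⇒ order 2.

2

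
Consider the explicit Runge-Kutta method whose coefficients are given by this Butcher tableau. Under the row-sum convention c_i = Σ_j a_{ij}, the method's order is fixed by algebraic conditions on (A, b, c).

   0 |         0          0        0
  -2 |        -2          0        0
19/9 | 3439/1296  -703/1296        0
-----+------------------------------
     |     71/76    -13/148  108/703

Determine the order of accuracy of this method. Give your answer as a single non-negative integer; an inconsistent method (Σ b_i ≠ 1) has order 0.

b = (71/76, -13/148, 108/703)
c = (0, -2, 19/9)
Ac = (0, 0, 703/648)
Σ b_i: 71/76·1 + (-13/148)·1 + 108/703·1 = 1 ✓
b·c: (-13/148)·(-2) + 108/703·19/9 = 1/2 ✓
b·c²: (-13/148)·4 + 108/703·361/81 = 1/3 ✓
b·Ac: 108/703·703/648 = 1/6 ✓; 3 stages ⇒ order 3.

3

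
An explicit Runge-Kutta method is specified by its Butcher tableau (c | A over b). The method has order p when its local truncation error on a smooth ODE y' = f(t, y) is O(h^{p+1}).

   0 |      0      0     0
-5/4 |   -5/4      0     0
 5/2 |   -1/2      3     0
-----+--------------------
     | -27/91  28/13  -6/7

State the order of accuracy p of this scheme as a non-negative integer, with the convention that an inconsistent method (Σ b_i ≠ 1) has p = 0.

1

b = (-27/91, 28/13, -6/7)
c = (0, -5/4, 5/2)
Ac = (0, 0, -15/4)
Σ b_i: (-27/91)·1 + 28/13·1 + (-6/7)·1 = 1 ✓
b·c: 28/13·(-5/4) + (-6/7)·5/2 = -440/91 ≠ 1/2 ⇒ order 1.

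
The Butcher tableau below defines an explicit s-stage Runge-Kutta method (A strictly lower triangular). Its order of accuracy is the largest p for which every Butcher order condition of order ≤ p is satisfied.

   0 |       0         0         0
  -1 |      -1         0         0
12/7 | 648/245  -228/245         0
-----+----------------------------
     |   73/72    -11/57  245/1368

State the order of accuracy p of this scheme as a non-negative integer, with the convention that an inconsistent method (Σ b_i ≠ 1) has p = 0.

3

b = (73/72, -11/57, 245/1368)
c = (0, -1, 12/7)
Ac = (0, 0, 228/245)
Σ b_i: 73/72·1 + (-11/57)·1 + 245/1368·1 = 1 ✓
b·c: (-11/57)·(-1) + 245/1368·12/7 = 1/2 ✓
b·c²: (-11/57)·1 + 245/1368·144/49 = 1/3 ✓
b·Ac: 245/1368·228/245 = 1/6 ✓; 3 stages ⇒ order 3.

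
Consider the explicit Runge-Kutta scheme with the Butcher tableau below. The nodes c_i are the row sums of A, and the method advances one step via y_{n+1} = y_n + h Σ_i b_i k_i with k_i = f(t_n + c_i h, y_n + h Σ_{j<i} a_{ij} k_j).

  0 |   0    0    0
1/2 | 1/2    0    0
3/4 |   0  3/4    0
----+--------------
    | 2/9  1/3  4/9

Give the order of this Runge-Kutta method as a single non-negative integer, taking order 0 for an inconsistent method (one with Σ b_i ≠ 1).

b = (2/9, 1/3, 4/9)
c = (0, 1/2, 3/4)
Ac = (0, 0, 3/8)
Σ b_i: 2/9·1 + 1/3·1 + 4/9·1 = 1 ✓
b·c: 1/3·1/2 + 4/9·3/4 = 1/2 ✓
b·c²: 1/3·1/4 + 4/9·9/16 = 1/3 ✓
b·Ac: 4/9·3/8 = 1/6 ✓; 3 stages ⇒ order 3.

3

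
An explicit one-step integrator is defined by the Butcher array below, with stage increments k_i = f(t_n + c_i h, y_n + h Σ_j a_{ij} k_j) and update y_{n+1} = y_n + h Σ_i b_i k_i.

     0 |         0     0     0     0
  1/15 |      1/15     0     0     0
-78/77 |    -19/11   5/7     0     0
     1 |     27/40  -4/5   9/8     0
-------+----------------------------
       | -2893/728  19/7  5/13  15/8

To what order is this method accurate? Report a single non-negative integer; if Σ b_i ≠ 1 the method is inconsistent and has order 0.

b = (-2893/728, 19/7, 5/13, 15/8)
c = (0, 1/15, -78/77, 1)
Ac = (0, 0, 1/21, -27557/23100)
Σ b_i: (-2893/728)·1 + 19/7·1 + 5/13·1 + 15/8·1 = 1 ✓
b·c: 19/7·1/15 + 5/13·(-78/77) + 15/8·1 = 15397/9240 ≠ 1/2 ⇒ order 1.

1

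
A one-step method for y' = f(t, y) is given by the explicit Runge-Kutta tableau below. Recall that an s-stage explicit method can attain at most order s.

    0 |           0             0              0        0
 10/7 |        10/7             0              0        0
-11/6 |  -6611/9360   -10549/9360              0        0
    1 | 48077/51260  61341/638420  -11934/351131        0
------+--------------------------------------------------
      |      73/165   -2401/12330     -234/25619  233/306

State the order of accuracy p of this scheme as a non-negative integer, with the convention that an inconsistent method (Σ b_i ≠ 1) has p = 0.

b = (73/165, -2401/12330, -234/25619, 233/306)
c = (0, 10/7, -11/6, 1)
Ac = (0, 0, -1507/936, 93/466)
Σ b_i: 73/165·1 + (-2401/12330)·1 + (-234/25619)·1 + 233/306·1 = 1 ✓
b·c: (-2401/12330)·10/7 + (-234/25619)·(-11/6) + 233/306·1 = 1/2 ✓
b·c²: (-2401/12330)·100/49 + (-234/25619)·121/36 + 233/306·1 = 1/3 ✓
b·Ac: (-234/25619)·(-1507/936) + 233/306·93/466 = 1/6 ✓
b·c³: (-2401/12330)·1000/343 + (-234/25619)·(-1331/216) + 233/306·1 = 1/4 ✓
b·(c∘Ac): (-234/25619)·16577/5616 + 233/306·93/466 = 1/8 ✓
b·Ac²: (-234/25619)·(-7535/3276) + 233/306·267/3262 = 1/12 ✓
b·A²c: 233/306·51/932 = 1/24 ✓; 4 stages ⇒ order 4.

4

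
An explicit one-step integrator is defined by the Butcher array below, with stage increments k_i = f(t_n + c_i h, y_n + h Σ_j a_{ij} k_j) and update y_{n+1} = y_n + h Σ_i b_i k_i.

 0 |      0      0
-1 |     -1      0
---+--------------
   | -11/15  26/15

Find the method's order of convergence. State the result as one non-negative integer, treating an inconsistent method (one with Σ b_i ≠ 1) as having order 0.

1

b = (-11/15, 26/15)
c = (0, -1)
Σ b_i: (-11/15)·1 + 26/15·1 = 1 ✓
b·c: 26/15·(-1) = -26/15 ≠ 1/2 ⇒ order 1.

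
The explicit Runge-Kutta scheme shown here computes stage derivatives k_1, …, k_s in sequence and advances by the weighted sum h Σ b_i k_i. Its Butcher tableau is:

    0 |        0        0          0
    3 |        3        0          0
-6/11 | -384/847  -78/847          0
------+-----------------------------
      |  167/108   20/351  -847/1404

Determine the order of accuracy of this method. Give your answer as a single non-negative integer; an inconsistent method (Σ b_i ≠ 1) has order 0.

b = (167/108, 20/351, -847/1404)
c = (0, 3, -6/11)
Ac = (0, 0, -234/847)
Σ b_i: 167/108·1 + 20/351·1 + (-847/1404)·1 = 1 ✓
b·c: 20/351·3 + (-847/1404)·(-6/11) = 1/2 ✓
b·c²: 20/351·9 + (-847/1404)·36/121 = 1/3 ✓
b·Ac: (-847/1404)·(-234/847) = 1/6 ✓; 3 stages ⇒ order 3.

3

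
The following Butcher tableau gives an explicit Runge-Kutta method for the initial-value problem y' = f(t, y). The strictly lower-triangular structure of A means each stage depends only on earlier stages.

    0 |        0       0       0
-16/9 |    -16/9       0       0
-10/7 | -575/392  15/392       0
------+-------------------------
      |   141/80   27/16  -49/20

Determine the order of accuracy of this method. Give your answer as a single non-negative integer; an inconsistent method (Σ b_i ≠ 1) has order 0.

b = (141/80, 27/16, -49/20)
c = (0, -16/9, -10/7)
Ac = (0, 0, -10/147)
Σ b_i: 141/80·1 + 27/16·1 + (-49/20)·1 = 1 ✓
b·c: 27/16·(-16/9) + (-49/20)·(-10/7) = 1/2 ✓
b·c²: 27/16·256/81 + (-49/20)·100/49 = 1/3 ✓
b·Ac: (-49/20)·(-10/147) = 1/6 ✓; 3 stages ⇒ order 3.

3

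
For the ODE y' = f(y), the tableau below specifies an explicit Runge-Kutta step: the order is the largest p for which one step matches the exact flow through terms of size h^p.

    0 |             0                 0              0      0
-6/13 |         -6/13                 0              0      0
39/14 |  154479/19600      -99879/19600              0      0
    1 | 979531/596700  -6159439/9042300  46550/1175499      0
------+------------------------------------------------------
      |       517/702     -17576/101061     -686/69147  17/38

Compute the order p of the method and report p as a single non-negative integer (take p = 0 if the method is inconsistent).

b = (517/702, -17576/101061, -686/69147, 17/38)
c = (0, -6/13, 39/14, 1)
Ac = (0, 0, 23049/9800, 361/850)
Σ b_i: 517/702·1 + (-17576/101061)·1 + (-686/69147)·1 + 17/38·1 = 1 ✓
b·c: (-17576/101061)·(-6/13) + (-686/69147)·39/14 + 17/38·1 = 1/2 ✓
b·c²: (-17576/101061)·36/169 + (-686/69147)·1521/196 + 17/38·1 = 1/3 ✓
b·Ac: (-686/69147)·23049/9800 + 17/38·361/850 = 1/6 ✓
b·c³: (-17576/101061)·(-216/2197) + (-686/69147)·59319/2744 + 17/38·1 = 1/4 ✓
b·(c∘Ac): (-686/69147)·898911/137200 + 17/38·361/850 = 1/8 ✓
b·Ac²: (-686/69147)·(-5319/4900) + 17/38·5377/33150 = 1/12 ✓
b·A²c: 17/38·19/204 = 1/24 ✓; 4 stages ⇒ order 4.

4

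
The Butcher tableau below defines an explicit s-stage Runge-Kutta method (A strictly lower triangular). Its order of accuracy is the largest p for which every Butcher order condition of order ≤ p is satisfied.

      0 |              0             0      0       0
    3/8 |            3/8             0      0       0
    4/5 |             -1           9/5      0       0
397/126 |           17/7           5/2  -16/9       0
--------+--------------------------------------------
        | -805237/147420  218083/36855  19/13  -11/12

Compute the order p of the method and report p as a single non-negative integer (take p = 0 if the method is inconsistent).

2

b = (-805237/147420, 218083/36855, 19/13, -11/12)
c = (0, 3/8, 4/5, 397/126)
Ac = (0, 0, 27/40, -349/720)
Σ b_i: (-805237/147420)·1 + 218083/36855·1 + 19/13·1 + (-11/12)·1 = 1 ✓
b·c: 218083/36855·3/8 + 19/13·4/5 + (-11/12)·397/126 = 1/2 ✓
b·c²: 218083/36855·9/64 + 19/13·16/25 + (-11/12)·157609/15876 = -1816057673/247665600 ≠ 1/3 ⇒ order 2.
b·Ac: 19/13·27/40 + (-11/12)·(-349/720) = 32143/22464 ≠ 1/6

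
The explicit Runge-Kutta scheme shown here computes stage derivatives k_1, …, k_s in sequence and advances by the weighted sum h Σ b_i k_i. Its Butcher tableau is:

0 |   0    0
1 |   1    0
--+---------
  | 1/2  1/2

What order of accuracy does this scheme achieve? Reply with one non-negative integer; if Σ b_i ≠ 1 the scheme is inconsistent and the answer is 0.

2

b = (1/2, 1/2)
c = (0, 1)
Σ b_i: 1/2·1 + 1/2·1 = 1 ✓
b·c: 1/2·1 = 1/2 ✓; 2 stages ⇒ order 2.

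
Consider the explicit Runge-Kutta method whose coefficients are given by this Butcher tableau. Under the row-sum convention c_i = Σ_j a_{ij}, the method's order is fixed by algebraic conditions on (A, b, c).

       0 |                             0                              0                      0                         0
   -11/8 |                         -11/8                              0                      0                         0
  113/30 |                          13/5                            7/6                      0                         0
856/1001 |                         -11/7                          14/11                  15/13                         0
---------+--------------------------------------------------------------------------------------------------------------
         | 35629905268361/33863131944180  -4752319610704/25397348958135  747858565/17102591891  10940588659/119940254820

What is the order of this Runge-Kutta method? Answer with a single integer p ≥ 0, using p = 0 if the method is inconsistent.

3

b = (35629905268361/33863131944180, -4752319610704/25397348958135, 747858565/17102591891, 10940588659/119940254820)
c = (0, -11/8, 113/30, 856/1001)
Ac = (0, 0, -77/48, 135/52)
Σ b_i: 35629905268361/33863131944180·1 + (-4752319610704/25397348958135)·1 + 747858565/17102591891·1 + 10940588659/119940254820·1 = 1 ✓
b·c: (-4752319610704/25397348958135)·(-11/8) + 747858565/17102591891·113/30 + 10940588659/119940254820·856/1001 = 1/2 ✓
b·c²: (-4752319610704/25397348958135)·121/64 + 747858565/17102591891·12769/900 + 10940588659/119940254820·732736/1002001 = 1/3 ✓
b·Ac: 747858565/17102591891·(-77/48) + 10940588659/119940254820·135/52 = 1/6 ✓
b·c³: (-4752319610704/25397348958135)·(-1331/512) + 747858565/17102591891·1442897/27000 + 10940588659/119940254820·627222016/1003003001 = 1065099653335074509/369785400830445600 ≠ 1/4 ⇒ order 3.
b·(c∘Ac): 747858565/17102591891·(-8701/1440) + 10940588659/119940254820·28890/13013 = -3947435425/63968135904 ≠ 1/8
b·Ac²: 747858565/17102591891·847/384 + 10940588659/119940254820·117167/6240 = 52079346130603/28785661156800 ≠ 1/12
b·A²c: 10940588659/119940254820·(-385/208) = -64801948211/383808815424 ≠ 1/24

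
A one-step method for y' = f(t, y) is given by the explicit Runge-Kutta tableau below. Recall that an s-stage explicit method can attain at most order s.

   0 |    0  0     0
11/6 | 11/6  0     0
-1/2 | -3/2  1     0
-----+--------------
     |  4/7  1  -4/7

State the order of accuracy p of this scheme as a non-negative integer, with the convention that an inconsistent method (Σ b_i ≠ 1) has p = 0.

1

b = (4/7, 1, -4/7)
c = (0, 11/6, -1/2)
Ac = (0, 0, 11/6)
Σ b_i: 4/7·1 + 1·1 + (-4/7)·1 = 1 ✓
b·c: 1·11/6 + (-4/7)·(-1/2) = 89/42 ≠ 1/2 ⇒ order 1.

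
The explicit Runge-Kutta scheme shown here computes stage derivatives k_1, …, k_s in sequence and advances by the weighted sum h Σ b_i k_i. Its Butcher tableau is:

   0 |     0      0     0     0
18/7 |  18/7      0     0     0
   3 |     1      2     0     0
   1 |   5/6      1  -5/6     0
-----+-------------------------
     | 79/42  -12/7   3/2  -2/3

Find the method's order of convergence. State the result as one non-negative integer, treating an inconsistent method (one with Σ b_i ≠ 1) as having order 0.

1

b = (79/42, -12/7, 3/2, -2/3)
c = (0, 18/7, 3, 1)
Ac = (0, 0, 36/7, 1/14)
Σ b_i: 79/42·1 + (-12/7)·1 + 3/2·1 + (-2/3)·1 = 1 ✓
b·c: (-12/7)·18/7 + 3/2·3 + (-2/3)·1 = -169/294 ≠ 1/2 ⇒ order 1.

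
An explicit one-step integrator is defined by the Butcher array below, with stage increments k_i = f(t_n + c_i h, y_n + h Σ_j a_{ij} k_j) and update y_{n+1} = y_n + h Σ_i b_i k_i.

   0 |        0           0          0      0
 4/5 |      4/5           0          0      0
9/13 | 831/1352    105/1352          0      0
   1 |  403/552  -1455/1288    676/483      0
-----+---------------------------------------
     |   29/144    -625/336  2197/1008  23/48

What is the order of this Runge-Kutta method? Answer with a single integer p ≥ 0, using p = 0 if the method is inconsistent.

4

b = (29/144, -625/336, 2197/1008, 23/48)
c = (0, 4/5, 9/13, 1)
Ac = (0, 0, 21/338, 3/46)
Σ b_i: 29/144·1 + (-625/336)·1 + 2197/1008·1 + 23/48·1 = 1 ✓
b·c: (-625/336)·4/5 + 2197/1008·9/13 + 23/48·1 = 1/2 ✓
b·c²: (-625/336)·16/25 + 2197/1008·81/169 + 23/48·1 = 1/3 ✓
b·Ac: 2197/1008·21/338 + 23/48·3/46 = 1/6 ✓
b·c³: (-625/336)·64/125 + 2197/1008·729/2197 + 23/48·1 = 1/4 ✓
b·(c∘Ac): 2197/1008·189/4394 + 23/48·3/46 = 1/8 ✓
b·Ac²: 2197/1008·42/845 + 23/48·(-6/115) = 1/12 ✓
b·A²c: 23/48·2/23 = 1/24 ✓; 4 stages ⇒ order 4.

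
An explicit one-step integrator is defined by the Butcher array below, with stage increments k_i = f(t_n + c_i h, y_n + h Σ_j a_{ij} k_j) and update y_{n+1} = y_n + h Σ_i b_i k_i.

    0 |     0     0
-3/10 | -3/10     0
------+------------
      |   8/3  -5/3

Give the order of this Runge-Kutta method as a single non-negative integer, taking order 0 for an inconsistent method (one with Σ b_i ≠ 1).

2

b = (8/3, -5/3)
c = (0, -3/10)
Σ b_i: 8/3·1 + (-5/3)·1 = 1 ✓
b·c: (-5/3)·(-3/10) = 1/2 ✓; 2 stages ⇒ order 2.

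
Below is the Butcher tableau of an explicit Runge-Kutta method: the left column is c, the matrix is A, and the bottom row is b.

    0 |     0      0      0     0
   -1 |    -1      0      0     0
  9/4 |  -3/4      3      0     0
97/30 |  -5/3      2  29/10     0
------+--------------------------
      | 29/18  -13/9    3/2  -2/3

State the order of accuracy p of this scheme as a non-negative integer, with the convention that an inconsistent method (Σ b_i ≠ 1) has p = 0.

b = (29/18, -13/9, 3/2, -2/3)
c = (0, -1, 9/4, 97/30)
Ac = (0, 0, -3, 181/40)
Σ b_i: 29/18·1 + (-13/9)·1 + 3/2·1 + (-2/3)·1 = 1 ✓
b·c: (-13/9)·(-1) + 3/2·9/4 + (-2/3)·97/30 = 959/360 ≠ 1/2 ⇒ order 1.

1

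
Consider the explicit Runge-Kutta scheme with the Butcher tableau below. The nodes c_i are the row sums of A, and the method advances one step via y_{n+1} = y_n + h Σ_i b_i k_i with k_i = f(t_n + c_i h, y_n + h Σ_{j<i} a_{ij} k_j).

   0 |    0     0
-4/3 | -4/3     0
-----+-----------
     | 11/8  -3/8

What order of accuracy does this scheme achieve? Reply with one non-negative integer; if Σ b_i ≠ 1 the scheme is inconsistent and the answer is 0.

2

b = (11/8, -3/8)
c = (0, -4/3)
Σ b_i: 11/8·1 + (-3/8)·1 = 1 ✓
b·c: (-3/8)·(-4/3) = 1/2 ✓; 2 stages ⇒ order 2.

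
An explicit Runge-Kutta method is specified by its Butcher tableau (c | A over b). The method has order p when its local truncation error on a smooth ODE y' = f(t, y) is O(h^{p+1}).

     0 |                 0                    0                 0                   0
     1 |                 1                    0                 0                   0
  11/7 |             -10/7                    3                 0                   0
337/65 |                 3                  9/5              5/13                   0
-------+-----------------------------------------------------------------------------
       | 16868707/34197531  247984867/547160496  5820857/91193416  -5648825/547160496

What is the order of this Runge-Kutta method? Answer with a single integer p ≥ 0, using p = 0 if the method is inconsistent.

b = (16868707/34197531, 247984867/547160496, 5820857/91193416, -5648825/547160496)
c = (0, 1, 11/7, 337/65)
Ac = (0, 0, 3, 1094/455)
Σ b_i: 16868707/34197531·1 + 247984867/547160496·1 + 5820857/91193416·1 + (-5648825/547160496)·1 = 1 ✓
b·c: 247984867/547160496·1 + 5820857/91193416·11/7 + (-5648825/547160496)·337/65 = 1/2 ✓
b·c²: 247984867/547160496·1 + 5820857/91193416·121/49 + (-5648825/547160496)·113569/4225 = 1/3 ✓
b·Ac: 5820857/91193416·3 + (-5648825/547160496)·1094/455 = 1/6 ✓
b·c³: 247984867/547160496·1 + 5820857/91193416·1331/343 + (-5648825/547160496)·38272753/274625 = -7654055103/10373251070 ≠ 1/4 ⇒ order 3.
b·(c∘Ac): 5820857/91193416·33/7 + (-5648825/547160496)·368678/29575 = 5889350/34197531 ≠ 1/8
b·Ac²: 5820857/91193416·3 + (-5648825/547160496)·8758/3185 = 156174353/957530868 ≠ 1/12
b·A²c: (-5648825/547160496)·15/13 = -2172625/182386832 ≠ 1/24

3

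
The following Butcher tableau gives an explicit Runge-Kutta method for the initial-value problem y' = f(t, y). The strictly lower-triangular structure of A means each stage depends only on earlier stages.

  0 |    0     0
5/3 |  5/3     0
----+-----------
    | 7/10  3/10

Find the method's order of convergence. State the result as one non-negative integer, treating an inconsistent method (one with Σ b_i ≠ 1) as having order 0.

2

b = (7/10, 3/10)
c = (0, 5/3)
Σ b_i: 7/10·1 + 3/10·1 = 1 ✓
b·c: 3/10·5/3 = 1/2 ✓; 2 stages ⇒ order 2.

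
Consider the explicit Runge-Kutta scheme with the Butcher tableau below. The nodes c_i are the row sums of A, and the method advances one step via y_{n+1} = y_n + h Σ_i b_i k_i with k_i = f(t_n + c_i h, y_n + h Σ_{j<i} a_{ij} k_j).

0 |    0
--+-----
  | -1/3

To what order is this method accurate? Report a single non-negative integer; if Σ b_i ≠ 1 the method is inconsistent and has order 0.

b = (-1/3)
c = (0)
Σ b_i: (-1/3)·1 = -1/3 ≠ 1 ⇒ order 0.

0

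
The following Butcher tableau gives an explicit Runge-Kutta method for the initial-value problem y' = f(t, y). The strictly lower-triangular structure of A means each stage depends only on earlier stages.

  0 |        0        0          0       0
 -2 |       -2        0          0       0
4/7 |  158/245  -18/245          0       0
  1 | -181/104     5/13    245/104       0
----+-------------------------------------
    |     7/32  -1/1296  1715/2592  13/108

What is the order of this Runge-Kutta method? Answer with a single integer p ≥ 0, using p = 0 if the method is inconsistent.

b = (7/32, -1/1296, 1715/2592, 13/108)
c = (0, -2, 4/7, 1)
Ac = (0, 0, 36/245, 15/26)
Σ b_i: 7/32·1 + (-1/1296)·1 + 1715/2592·1 + 13/108·1 = 1 ✓
b·c: (-1/1296)·(-2) + 1715/2592·4/7 + 13/108·1 = 1/2 ✓
b·c²: (-1/1296)·4 + 1715/2592·16/49 + 13/108·1 = 1/3 ✓
b·Ac: 1715/2592·36/245 + 13/108·15/26 = 1/6 ✓
b·c³: (-1/1296)·(-8) + 1715/2592·64/343 + 13/108·1 = 1/4 ✓
b·(c∘Ac): 1715/2592·144/1715 + 13/108·15/26 = 1/8 ✓
b·Ac²: 1715/2592·(-72/245) + 13/108·30/13 = 1/12 ✓
b·A²c: 13/108·9/26 = 1/24 ✓; 4 stages ⇒ order 4.

4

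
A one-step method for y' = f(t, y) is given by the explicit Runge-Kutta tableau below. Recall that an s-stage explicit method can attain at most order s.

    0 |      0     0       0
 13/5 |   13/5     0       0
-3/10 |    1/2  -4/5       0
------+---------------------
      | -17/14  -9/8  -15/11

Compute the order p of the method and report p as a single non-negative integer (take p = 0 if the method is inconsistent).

b = (-17/14, -9/8, -15/11)
c = (0, 13/5, -3/10)
Ac = (0, 0, -52/25)
Σ b_i: (-17/14)·1 + (-9/8)·1 + (-15/11)·1 = -2281/616 ≠ 1 ⇒ order 0.

0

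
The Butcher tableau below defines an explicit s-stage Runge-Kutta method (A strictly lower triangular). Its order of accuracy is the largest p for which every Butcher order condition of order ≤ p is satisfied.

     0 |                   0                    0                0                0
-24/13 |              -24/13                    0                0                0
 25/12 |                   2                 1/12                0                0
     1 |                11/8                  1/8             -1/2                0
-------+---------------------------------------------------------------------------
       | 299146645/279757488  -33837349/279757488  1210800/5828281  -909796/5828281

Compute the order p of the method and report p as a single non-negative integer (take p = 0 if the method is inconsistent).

b = (299146645/279757488, -33837349/279757488, 1210800/5828281, -909796/5828281)
c = (0, -24/13, 25/12, 1)
Ac = (0, 0, -2/13, -397/312)
Σ b_i: 299146645/279757488·1 + (-33837349/279757488)·1 + 1210800/5828281·1 + (-909796/5828281)·1 = 1 ✓
b·c: (-33837349/279757488)·(-24/13) + 1210800/5828281·25/12 + (-909796/5828281)·1 = 1/2 ✓
b·c²: (-33837349/279757488)·576/169 + 1210800/5828281·625/144 + (-909796/5828281)·1 = 1/3 ✓
b·Ac: 1210800/5828281·(-2/13) + (-909796/5828281)·(-397/312) = 1/6 ✓
b·c³: (-33837349/279757488)·(-13824/2197) + 1210800/5828281·15625/1728 + (-909796/5828281)·1 = 6773934925/2727635508 ≠ 1/4 ⇒ order 3.
b·(c∘Ac): 1210800/5828281·(-25/78) + (-909796/5828281)·(-397/312) = 4617481/34969686 ≠ 1/8
b·Ac²: 1210800/5828281·48/169 + (-909796/5828281)·(-84889/48672) = 1807110997/5455271016 ≠ 1/12
b·A²c: (-909796/5828281)·1/13 = -909796/75767653 ≠ 1/24

3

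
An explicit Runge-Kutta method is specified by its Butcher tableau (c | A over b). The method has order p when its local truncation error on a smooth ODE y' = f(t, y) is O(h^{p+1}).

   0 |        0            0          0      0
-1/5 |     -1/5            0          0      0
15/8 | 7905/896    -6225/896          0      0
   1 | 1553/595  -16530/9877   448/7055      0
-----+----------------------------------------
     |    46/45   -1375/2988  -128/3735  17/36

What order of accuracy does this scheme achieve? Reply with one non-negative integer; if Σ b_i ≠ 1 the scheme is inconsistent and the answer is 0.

b = (46/45, -1375/2988, -128/3735, 17/36)
c = (0, -1/5, 15/8, 1)
Ac = (0, 0, 1245/896, 54/119)
Σ b_i: 46/45·1 + (-1375/2988)·1 + (-128/3735)·1 + 17/36·1 = 1 ✓
b·c: (-1375/2988)·(-1/5) + (-128/3735)·15/8 + 17/36·1 = 1/2 ✓
b·c²: (-1375/2988)·1/25 + (-128/3735)·225/64 + 17/36·1 = 1/3 ✓
b·Ac: (-128/3735)·1245/896 + 17/36·54/119 = 1/6 ✓
b·c³: (-1375/2988)·(-1/125) + (-128/3735)·3375/512 + 17/36·1 = 1/4 ✓
b·(c∘Ac): (-128/3735)·18675/7168 + 17/36·54/119 = 1/8 ✓
b·Ac²: (-128/3735)·(-249/896) + 17/36·93/595 = 1/12 ✓
b·A²c: 17/36·3/34 = 1/24 ✓; 4 stages ⇒ order 4.

4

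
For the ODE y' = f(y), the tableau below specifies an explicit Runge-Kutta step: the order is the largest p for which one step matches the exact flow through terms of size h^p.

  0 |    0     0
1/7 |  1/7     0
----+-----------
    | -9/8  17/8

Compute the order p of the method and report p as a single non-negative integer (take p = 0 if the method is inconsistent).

1

b = (-9/8, 17/8)
c = (0, 1/7)
Σ b_i: (-9/8)·1 + 17/8·1 = 1 ✓
b·c: 17/8·1/7 = 17/56 ≠ 1/2 ⇒ order 1.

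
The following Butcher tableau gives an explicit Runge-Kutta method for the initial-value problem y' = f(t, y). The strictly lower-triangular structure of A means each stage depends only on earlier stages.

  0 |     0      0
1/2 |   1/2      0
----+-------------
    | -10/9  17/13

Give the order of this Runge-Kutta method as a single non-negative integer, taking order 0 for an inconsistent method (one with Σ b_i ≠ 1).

b = (-10/9, 17/13)
c = (0, 1/2)
Σ b_i: (-10/9)·1 + 17/13·1 = 23/117 ≠ 1 ⇒ order 0.

0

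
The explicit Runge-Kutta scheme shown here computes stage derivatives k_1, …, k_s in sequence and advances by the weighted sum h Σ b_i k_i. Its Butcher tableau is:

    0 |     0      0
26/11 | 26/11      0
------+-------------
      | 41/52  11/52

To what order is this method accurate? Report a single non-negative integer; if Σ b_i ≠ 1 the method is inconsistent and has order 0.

2

b = (41/52, 11/52)
c = (0, 26/11)
Σ b_i: 41/52·1 + 11/52·1 = 1 ✓
b·c: 11/52·26/11 = 1/2 ✓; 2 stages ⇒ order 2.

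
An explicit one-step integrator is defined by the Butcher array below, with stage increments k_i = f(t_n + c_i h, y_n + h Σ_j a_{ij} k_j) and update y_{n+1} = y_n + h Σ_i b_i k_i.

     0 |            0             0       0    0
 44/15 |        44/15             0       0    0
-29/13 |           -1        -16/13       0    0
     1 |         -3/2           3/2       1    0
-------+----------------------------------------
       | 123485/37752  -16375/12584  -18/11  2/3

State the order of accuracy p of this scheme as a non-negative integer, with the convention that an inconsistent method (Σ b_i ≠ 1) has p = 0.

b = (123485/37752, -16375/12584, -18/11, 2/3)
c = (0, 44/15, -29/13, 1)
Ac = (0, 0, -704/195, 141/65)
Σ b_i: 123485/37752·1 + (-16375/12584)·1 + (-18/11)·1 + 2/3·1 = 1 ✓
b·c: (-16375/12584)·44/15 + (-18/11)·(-29/13) + 2/3·1 = 1/2 ✓
b·c²: (-16375/12584)·1936/225 + (-18/11)·841/169 + 2/3·1 = -312418/16731 ≠ 1/3 ⇒ order 2.
b·Ac: (-18/11)·(-704/195) + 2/3·141/65 = 478/65 ≠ 1/6

2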